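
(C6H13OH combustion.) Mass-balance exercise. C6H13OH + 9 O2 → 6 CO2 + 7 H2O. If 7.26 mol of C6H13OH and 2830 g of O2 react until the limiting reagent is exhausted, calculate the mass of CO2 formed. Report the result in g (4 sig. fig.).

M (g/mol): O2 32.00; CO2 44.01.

1917 g

n(C6H13OH) = 7.260 mol
n(O2) = 2830 / 32.00 = 88.44 mol
n/ν for C6H13OH = 7.260/1 = 7.260
n/ν for O2 = 88.44/9 = 9.827
Smallest n/ν is C6H13OH → limiting reagent.
n(CO2) = (6/1) × 7.260 = 43.56 mol
mass = 43.56 × 44.01 = 1917 g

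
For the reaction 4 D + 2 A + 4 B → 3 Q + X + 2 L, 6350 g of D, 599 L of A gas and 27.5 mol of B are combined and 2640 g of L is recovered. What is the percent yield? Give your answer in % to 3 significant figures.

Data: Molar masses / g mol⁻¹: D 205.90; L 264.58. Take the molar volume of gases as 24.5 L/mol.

72.6 %

n(D) = 6350 / 205.90 = 30.84 mol
n(A) = 599.0 / 24.5 = 24.45 mol
n(B) = 27.50 mol
n/ν for D = 30.84/4 = 7.710
n/ν for A = 24.45/2 = 12.23
n/ν for B = 27.50/4 = 6.875
Smallest n/ν is B → limiting reagent.
theoretical n(L) = (2/4) × 27.50 = 13.75 mol → 3638 g
% yield = 2640 / 3638 × 100 = 72.57 %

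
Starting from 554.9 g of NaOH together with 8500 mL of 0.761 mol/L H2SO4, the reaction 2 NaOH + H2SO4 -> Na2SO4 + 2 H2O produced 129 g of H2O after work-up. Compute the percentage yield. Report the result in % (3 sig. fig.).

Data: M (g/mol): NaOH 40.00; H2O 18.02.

n(NaOH) = 554.9 / 40.00 = 13.87 mol
n(H2SO4) = 0.761 × 8500/1000 = 6.469 mol
n/ν → NaOH: 6.935, H2SO4: 6.469; H2SO4 is limiting.
theoretical n(H2O) = (2/1) × 6.469 = 12.94 mol → 233.2 g
% yield = 129 / 233.2 × 100 = 55.32 %

55.3 %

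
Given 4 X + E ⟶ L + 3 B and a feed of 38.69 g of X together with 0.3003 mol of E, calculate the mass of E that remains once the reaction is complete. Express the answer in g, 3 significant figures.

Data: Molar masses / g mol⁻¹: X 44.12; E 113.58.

9.21 g

n(X) = 38.69 / 44.12 = 0.8769 mol
n(E) = 0.3003 mol
n/ν → X: 0.2192, E: 0.3003; X is limiting.
E consumed = (1/4) × 0.8769 = 0.2192 mol
E remaining = 0.3003 − 0.2192 = 0.08110 mol
mass = 0.08110 × 113.58 = 9.211 g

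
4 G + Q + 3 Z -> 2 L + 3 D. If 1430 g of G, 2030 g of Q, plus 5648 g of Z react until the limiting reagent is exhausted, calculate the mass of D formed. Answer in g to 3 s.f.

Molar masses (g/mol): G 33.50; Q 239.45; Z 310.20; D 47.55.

866 g

n(G) = 1430 / 33.50 = 42.69 mol
n(Q) = 2030 / 239.45 = 8.478 mol
n(Z) = 5648 / 310.20 = 18.21 mol
n/ν for G = 42.69/4 = 10.67
n/ν for Q = 8.478/1 = 8.478
n/ν for Z = 18.21/3 = 6.070
Smallest n/ν is Z → limiting reagent.
n(D) = (3/3) × 18.21 = 18.21 mol
mass = 18.21 × 47.55 = 865.9 g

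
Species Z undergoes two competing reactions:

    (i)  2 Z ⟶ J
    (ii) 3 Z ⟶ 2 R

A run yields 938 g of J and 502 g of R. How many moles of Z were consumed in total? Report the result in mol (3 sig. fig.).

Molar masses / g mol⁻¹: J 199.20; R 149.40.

n(J) = 938 / 199.20 = 4.709 mol
n(R) = 502 / 149.40 = 3.360 mol
n(Z) via (i) = (2/1)×4.709 = 9.418 mol
n(Z) via (ii) = (3/2)×3.360 = 5.040 mol
total n(Z) = 9.418 + 5.040 = 14.46 mol

14.5 mol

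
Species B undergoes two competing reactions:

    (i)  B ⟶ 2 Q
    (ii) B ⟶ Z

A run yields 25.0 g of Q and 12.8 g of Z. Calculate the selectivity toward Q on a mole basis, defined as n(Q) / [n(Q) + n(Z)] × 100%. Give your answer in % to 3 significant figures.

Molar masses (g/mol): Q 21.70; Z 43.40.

n(Q) = 25.0 / 21.70 = 1.152 mol
n(Z) = 12.8 / 43.40 = 0.2949 mol
selectivity = 1.152/(1.152+0.2949) × 100 = 79.62 %

79.6 %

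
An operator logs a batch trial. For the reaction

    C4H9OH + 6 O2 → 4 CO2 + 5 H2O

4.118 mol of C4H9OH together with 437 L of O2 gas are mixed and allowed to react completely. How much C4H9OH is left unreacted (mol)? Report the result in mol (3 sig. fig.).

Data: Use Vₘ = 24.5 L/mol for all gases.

n(C4H9OH) = 4.118 mol
n(O2) = 437.0 / 24.5 = 17.84 mol
n/ν → C4H9OH: 4.118, O2: 2.973; O2 is limiting.
C4H9OH consumed = (1/6) × 17.84 = 2.973 mol
C4H9OH remaining = 4.118 − 2.973 = 1.145 mol

1.15 mol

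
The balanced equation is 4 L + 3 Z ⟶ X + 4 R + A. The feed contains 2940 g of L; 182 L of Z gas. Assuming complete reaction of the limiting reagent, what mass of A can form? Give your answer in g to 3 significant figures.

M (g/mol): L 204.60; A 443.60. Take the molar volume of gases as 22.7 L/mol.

n(L) = 2940 / 204.60 = 14.37 mol
n(Z) = 182.0 / 22.7 = 8.018 mol
n/ν for L = 14.37/4 = 3.593
n/ν for Z = 8.018/3 = 2.673
Smallest n/ν is Z → limiting reagent.
n(A) = (1/3) × 8.018 = 2.673 mol
mass = 2.673 × 443.60 = 1186 g

1190 g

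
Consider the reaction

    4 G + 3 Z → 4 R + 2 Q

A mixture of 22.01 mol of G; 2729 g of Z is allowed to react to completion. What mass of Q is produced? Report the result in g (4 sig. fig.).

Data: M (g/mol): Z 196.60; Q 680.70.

6299 g

n(G) = 22.01 mol
n(Z) = 2729 / 196.60 = 13.88 mol
n/ν for G = 22.01/4 = 5.503
n/ν for Z = 13.88/3 = 4.627
Smallest n/ν is Z → limiting reagent.
n(Q) = (2/3) × 13.88 = 9.253 mol
mass = 9.253 × 680.70 = 6299 g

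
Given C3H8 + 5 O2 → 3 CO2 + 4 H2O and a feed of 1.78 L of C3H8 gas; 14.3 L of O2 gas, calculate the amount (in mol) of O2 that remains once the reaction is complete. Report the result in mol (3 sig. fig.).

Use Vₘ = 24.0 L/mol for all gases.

0.225 mol

n(C3H8) = 1.780 / 24.0 = 0.07417 mol
n(O2) = 14.30 / 24.0 = 0.5958 mol
n/ν for C3H8 = 0.07417/1 = 0.07417
n/ν for O2 = 0.5958/5 = 0.1192
Smallest n/ν is C3H8 → limiting reagent.
O2 consumed = (5/1) × 0.07417 = 0.3709 mol
O2 remaining = 0.5958 − 0.3709 = 0.2249 mol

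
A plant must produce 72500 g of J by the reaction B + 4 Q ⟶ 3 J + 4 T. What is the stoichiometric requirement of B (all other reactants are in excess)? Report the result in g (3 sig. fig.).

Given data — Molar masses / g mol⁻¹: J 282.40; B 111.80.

n(J) = 72500 / 282.40 = 256.7 mol
n(B) = (1/3) × 256.7 = 85.57 mol
mass = 85.57 × 111.80 = 9567 g

9570 g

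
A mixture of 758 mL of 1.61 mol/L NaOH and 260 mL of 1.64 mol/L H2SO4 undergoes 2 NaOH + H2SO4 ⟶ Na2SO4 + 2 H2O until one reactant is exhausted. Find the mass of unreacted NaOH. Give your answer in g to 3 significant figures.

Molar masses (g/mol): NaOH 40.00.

14.7 g

n(NaOH) = 1.61 × 758.0/1000 = 1.220 mol
n(H2SO4) = 1.64 × 260.0/1000 = 0.4264 mol
n/ν for NaOH = 1.220/2 = 0.6100
n/ν for H2SO4 = 0.4264/1 = 0.4264
Smallest n/ν is H2SO4 → limiting reagent.
NaOH consumed = (2/1) × 0.4264 = 0.8528 mol
NaOH remaining = 1.220 − 0.8528 = 0.3672 mol
mass = 0.3672 × 40.00 = 14.69 g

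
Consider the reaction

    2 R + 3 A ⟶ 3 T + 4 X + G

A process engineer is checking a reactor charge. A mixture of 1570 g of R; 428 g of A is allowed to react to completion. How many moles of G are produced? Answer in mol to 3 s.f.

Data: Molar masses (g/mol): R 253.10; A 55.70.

2.56 mol

n(R) = 1570 / 253.10 = 6.203 mol
n(A) = 428.0 / 55.70 = 7.684 mol
n/ν for R = 6.203/2 = 3.102
n/ν for A = 7.684/3 = 2.561
Smallest n/ν is A → limiting reagent.
n(G) = (1/3) × 7.684 = 2.561 mol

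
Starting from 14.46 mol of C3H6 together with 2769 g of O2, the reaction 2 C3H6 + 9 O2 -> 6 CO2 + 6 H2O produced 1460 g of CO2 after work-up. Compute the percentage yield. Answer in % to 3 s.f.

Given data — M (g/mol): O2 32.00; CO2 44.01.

n(C3H6) = 14.46 mol
n(O2) = 2769 / 32.00 = 86.53 mol
n/ν for C3H6 = 14.46/2 = 7.230
n/ν for O2 = 86.53/9 = 9.614
Smallest n/ν is C3H6 → limiting reagent.
theoretical n(CO2) = (6/2) × 14.46 = 43.38 mol → 1909 g
% yield = 1460 / 1909 × 100 = 76.48 %

76.5 %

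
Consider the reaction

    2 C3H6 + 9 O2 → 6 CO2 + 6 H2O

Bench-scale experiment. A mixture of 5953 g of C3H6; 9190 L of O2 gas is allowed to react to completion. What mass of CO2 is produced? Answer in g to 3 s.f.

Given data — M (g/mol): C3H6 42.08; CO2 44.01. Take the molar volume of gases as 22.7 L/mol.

n(C3H6) = 5953 / 42.08 = 141.5 mol
n(O2) = 9190 / 22.7 = 404.8 mol
n/ν → C3H6: 70.75, O2: 44.98; O2 is limiting.
n(CO2) = (6/9) × 404.8 = 269.9 mol
mass = 269.9 × 44.01 = 11880 g

11900 g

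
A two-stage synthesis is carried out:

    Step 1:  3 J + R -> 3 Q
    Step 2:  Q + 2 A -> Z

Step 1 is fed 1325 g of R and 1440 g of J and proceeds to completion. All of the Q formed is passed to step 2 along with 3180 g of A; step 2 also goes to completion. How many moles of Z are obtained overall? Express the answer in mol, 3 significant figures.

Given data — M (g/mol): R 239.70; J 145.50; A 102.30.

Step 1:
n(R) = 1325 / 239.70 = 5.528 mol
n(J) = 1440 / 145.50 = 9.897 mol
n/ν → R: 5.528, J: 3.299; J is limiting.
n(Q) produced = (3/3) × 9.897 = 9.897 mol
Step 2:
n(Q) available = 9.897 mol
n(A) = 3180 / 102.30 = 31.09 mol
n/ν → Q: 9.897, A: 15.55; Q is limiting.
n(Z) = (1/1) × 9.897 = 9.897 mol

9.90 mol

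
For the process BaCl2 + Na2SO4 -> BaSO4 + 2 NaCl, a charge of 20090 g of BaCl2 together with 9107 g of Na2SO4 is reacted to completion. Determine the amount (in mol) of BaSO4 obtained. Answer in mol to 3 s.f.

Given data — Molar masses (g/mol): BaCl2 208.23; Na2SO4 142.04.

n(BaCl2) = 20090 / 208.23 = 96.48 mol
n(Na2SO4) = 9107 / 142.04 = 64.12 mol
n/ν for BaCl2 = 96.48/1 = 96.48
n/ν for Na2SO4 = 64.12/1 = 64.12
Smallest n/ν is Na2SO4 → limiting reagent.
n(BaSO4) = (1/1) × 64.12 = 64.12 mol

64.1 mol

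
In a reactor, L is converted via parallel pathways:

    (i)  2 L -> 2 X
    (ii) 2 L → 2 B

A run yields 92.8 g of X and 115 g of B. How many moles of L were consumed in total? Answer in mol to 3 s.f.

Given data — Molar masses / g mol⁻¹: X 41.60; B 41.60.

5.00 mol

n(X) = 92.8 / 41.60 = 2.231 mol
n(B) = 115 / 41.60 = 2.764 mol
n(L) via (i) = (2/2)×2.231 = 2.231 mol
n(L) via (ii) = (2/2)×2.764 = 2.764 mol
total n(L) = 2.231 + 2.764 = 4.995 mol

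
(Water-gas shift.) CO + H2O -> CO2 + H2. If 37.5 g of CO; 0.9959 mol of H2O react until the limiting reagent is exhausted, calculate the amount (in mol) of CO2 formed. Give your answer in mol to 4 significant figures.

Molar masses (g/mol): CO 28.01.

n(CO) = 37.50 / 28.01 = 1.339 mol
n(H2O) = 0.9959 mol
n/ν for CO = 1.339/1 = 1.339
n/ν for H2O = 0.9959/1 = 0.9959
Smallest n/ν is H2O → limiting reagent.
n(CO2) = (1/1) × 0.9959 = 0.9959 mol

0.9959 mol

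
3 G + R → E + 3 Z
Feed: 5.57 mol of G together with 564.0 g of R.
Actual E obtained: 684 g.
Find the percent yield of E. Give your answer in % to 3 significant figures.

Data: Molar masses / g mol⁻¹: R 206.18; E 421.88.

87.3 %

n(G) = 5.570 mol
n(R) = 564.0 / 206.18 = 2.735 mol
n/ν for G = 5.570/3 = 1.857
n/ν for R = 2.735/1 = 2.735
Smallest n/ν is G → limiting reagent.
theoretical n(E) = (1/3) × 5.570 = 1.857 mol → 783.4 g
% yield = 684 / 783.4 × 100 = 87.31 %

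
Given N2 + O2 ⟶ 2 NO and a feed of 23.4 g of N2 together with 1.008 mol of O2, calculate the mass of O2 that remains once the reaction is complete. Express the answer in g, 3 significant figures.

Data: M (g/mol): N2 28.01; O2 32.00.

n(N2) = 23.40 / 28.01 = 0.8354 mol
n(O2) = 1.008 mol
n/ν for N2 = 0.8354/1 = 0.8354
n/ν for O2 = 1.008/1 = 1.008
Smallest n/ν is N2 → limiting reagent.
O2 consumed = (1/1) × 0.8354 = 0.8354 mol
O2 remaining = 1.008 − 0.8354 = 0.1726 mol
mass = 0.1726 × 32.00 = 5.523 g

5.52 g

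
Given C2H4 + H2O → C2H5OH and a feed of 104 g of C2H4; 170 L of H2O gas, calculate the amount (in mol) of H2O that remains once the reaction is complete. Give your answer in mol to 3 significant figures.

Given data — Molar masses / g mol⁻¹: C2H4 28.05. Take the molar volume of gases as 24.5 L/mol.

n(C2H4) = 104.0 / 28.05 = 3.708 mol
n(H2O) = 170.0 / 24.5 = 6.939 mol
n/ν for C2H4 = 3.708/1 = 3.708
n/ν for H2O = 6.939/1 = 6.939
Smallest n/ν is C2H4 → limiting reagent.
H2O consumed = (1/1) × 3.708 = 3.708 mol
H2O remaining = 6.939 − 3.708 = 3.231 mol

3.23 mol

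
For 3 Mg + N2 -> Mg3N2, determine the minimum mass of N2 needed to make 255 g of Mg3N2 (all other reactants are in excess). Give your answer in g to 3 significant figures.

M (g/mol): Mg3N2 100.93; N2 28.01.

n(Mg3N2) = 255 / 100.93 = 2.527 mol
n(N2) = (1/1) × 2.527 = 2.527 mol
mass = 2.527 × 28.01 = 70.78 g

70.8 g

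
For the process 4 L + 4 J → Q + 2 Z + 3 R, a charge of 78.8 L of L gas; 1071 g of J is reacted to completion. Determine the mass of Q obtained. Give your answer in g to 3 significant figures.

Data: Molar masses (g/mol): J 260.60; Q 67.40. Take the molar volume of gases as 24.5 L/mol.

n(L) = 78.80 / 24.5 = 3.216 mol
n(J) = 1071 / 260.60 = 4.110 mol
n/ν → L: 0.8040, J: 1.028; L is limiting.
n(Q) = (1/4) × 3.216 = 0.8040 mol
mass = 0.8040 × 67.40 = 54.19 g

54.2 g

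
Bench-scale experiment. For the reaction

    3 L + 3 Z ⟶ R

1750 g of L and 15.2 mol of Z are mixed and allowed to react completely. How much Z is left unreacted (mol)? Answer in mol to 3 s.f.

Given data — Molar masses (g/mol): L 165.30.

4.61 mol

n(L) = 1750 / 165.30 = 10.59 mol
n(Z) = 15.20 mol
n/ν → L: 3.530, Z: 5.067; L is limiting.
Z consumed = (3/3) × 10.59 = 10.59 mol
Z remaining = 15.20 − 10.59 = 4.610 mol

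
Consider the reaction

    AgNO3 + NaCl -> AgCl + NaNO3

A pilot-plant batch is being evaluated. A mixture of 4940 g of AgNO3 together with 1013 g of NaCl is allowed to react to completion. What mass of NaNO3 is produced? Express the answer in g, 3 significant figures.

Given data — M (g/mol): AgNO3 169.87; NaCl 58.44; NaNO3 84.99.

n(AgNO3) = 4940 / 169.87 = 29.08 mol
n(NaCl) = 1013 / 58.44 = 17.33 mol
n/ν → AgNO3: 29.08, NaCl: 17.33; NaCl is limiting.
n(NaNO3) = (1/1) × 17.33 = 17.33 mol
mass = 17.33 × 84.99 = 1473 g

1470 g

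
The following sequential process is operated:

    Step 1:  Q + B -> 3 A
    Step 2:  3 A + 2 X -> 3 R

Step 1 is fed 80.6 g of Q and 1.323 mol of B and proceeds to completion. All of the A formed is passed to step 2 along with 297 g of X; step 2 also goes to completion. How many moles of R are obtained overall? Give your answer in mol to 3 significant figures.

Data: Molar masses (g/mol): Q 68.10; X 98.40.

Step 1:
n(Q) = 80.60 / 68.10 = 1.184 mol
n(B) = 1.323 mol
n/ν for Q = 1.184/1 = 1.184
n/ν for B = 1.323/1 = 1.323
Smallest n/ν is Q → limiting reagent.
n(A) produced = (3/1) × 1.184 = 3.552 mol
Step 2:
n(A) available = 3.552 mol
n(X) = 297.0 / 98.40 = 3.018 mol
n/ν for A = 3.552/3 = 1.184
n/ν for X = 3.018/2 = 1.509
Smallest n/ν is A → limiting reagent.
n(R) = (3/3) × 3.552 = 3.552 mol

3.55 mol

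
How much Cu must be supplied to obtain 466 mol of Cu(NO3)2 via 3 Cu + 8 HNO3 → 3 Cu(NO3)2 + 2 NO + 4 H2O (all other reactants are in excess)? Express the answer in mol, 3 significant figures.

n(Cu(NO3)2) = 466.0 mol
n(Cu) = (3/3) × 466.0 = 466.0 mol

466 mol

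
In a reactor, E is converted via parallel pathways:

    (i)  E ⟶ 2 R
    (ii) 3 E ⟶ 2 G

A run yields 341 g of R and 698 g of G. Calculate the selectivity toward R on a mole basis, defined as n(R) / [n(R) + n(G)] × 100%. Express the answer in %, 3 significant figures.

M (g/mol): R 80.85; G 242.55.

n(R) = 341 / 80.85 = 4.218 mol
n(G) = 698 / 242.55 = 2.878 mol
selectivity = 4.218/(4.218+2.878) × 100 = 59.44 %

59.4 %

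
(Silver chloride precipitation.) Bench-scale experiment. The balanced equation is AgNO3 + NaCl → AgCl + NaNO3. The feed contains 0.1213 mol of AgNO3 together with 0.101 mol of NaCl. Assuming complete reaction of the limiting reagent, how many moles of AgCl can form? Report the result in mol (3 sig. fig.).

n(AgNO3) = 0.1213 mol
n(NaCl) = 0.1010 mol
n/ν for AgNO3 = 0.1213/1 = 0.1213
n/ν for NaCl = 0.1010/1 = 0.1010
Smallest n/ν is NaCl → limiting reagent.
n(AgCl) = (1/1) × 0.1010 = 0.1010 mol

0.101 mol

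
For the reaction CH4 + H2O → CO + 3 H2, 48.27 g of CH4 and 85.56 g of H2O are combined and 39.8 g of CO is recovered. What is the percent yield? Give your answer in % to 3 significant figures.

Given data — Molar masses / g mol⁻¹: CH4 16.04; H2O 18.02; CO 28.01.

47.2 %

n(CH4) = 48.27 / 16.04 = 3.009 mol
n(H2O) = 85.56 / 18.02 = 4.748 mol
n/ν for CH4 = 3.009/1 = 3.009
n/ν for H2O = 4.748/1 = 4.748
Smallest n/ν is CH4 → limiting reagent.
theoretical n(CO) = (1/1) × 3.009 = 3.009 mol → 84.28 g
% yield = 39.8 / 84.28 × 100 = 47.22 %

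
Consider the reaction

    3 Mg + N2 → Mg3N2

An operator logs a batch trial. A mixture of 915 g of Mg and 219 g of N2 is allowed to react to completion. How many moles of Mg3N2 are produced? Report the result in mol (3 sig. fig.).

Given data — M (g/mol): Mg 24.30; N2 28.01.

7.82 mol

n(Mg) = 915.0 / 24.30 = 37.65 mol
n(N2) = 219.0 / 28.01 = 7.819 mol
n/ν for Mg = 37.65/3 = 12.55
n/ν for N2 = 7.819/1 = 7.819
Smallest n/ν is N2 → limiting reagent.
n(Mg3N2) = (1/1) × 7.819 = 7.819 mol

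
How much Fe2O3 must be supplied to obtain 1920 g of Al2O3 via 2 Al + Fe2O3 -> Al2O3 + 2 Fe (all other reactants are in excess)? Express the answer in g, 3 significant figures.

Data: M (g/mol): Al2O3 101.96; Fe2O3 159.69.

n(Al2O3) = 1920 / 101.96 = 18.83 mol
n(Fe2O3) = (1/1) × 18.83 = 18.83 mol
mass = 18.83 × 159.69 = 3007 g

3010 g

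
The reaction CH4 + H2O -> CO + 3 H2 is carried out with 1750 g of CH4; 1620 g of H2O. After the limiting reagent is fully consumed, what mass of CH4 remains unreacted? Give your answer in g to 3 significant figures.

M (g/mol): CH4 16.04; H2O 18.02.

308 g

n(CH4) = 1750 / 16.04 = 109.1 mol
n(H2O) = 1620 / 18.02 = 89.90 mol
n/ν → CH4: 109.1, H2O: 89.90; H2O is limiting.
CH4 consumed = (1/1) × 89.90 = 89.90 mol
CH4 remaining = 109.1 − 89.90 = 19.20 mol
mass = 19.20 × 16.04 = 308.0 g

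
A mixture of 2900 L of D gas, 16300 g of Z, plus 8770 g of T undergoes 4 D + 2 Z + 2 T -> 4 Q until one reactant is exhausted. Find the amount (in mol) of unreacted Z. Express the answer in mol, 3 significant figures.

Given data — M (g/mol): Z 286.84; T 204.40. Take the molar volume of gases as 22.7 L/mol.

13.9 mol

n(D) = 2900 / 22.7 = 127.8 mol
n(Z) = 16300 / 286.84 = 56.83 mol
n(T) = 8770 / 204.40 = 42.91 mol
n/ν for D = 127.8/4 = 31.95
n/ν for Z = 56.83/2 = 28.42
n/ν for T = 42.91/2 = 21.46
Smallest n/ν is T → limiting reagent.
Z consumed = (2/2) × 42.91 = 42.91 mol
Z remaining = 56.83 − 42.91 = 13.92 mol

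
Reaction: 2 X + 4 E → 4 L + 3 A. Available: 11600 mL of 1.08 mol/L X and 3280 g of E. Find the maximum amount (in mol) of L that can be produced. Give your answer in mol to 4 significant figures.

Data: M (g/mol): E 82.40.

25.06 mol

n(X) = 1.08 × 11600/1000 = 12.53 mol
n(E) = 3280 / 82.40 = 39.81 mol
n/ν for X = 12.53/2 = 6.265
n/ν for E = 39.81/4 = 9.953
Smallest n/ν is X → limiting reagent.
n(L) = (4/2) × 12.53 = 25.06 mol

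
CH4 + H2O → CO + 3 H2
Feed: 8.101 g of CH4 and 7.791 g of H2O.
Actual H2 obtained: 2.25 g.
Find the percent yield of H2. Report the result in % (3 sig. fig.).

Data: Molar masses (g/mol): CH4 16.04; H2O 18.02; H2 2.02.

n(CH4) = 8.101 / 16.04 = 0.5050 mol
n(H2O) = 7.791 / 18.02 = 0.4324 mol
n/ν for CH4 = 0.5050/1 = 0.5050
n/ν for H2O = 0.4324/1 = 0.4324
Smallest n/ν is H2O → limiting reagent.
theoretical n(H2) = (3/1) × 0.4324 = 1.297 mol → 2.620 g
% yield = 2.25 / 2.620 × 100 = 85.88 %

85.9 %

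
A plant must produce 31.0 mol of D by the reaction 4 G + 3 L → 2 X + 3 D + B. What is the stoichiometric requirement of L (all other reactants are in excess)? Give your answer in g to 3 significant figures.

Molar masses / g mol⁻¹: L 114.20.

n(D) = 31.00 mol
n(L) = (3/3) × 31.00 = 31.00 mol
mass = 31.00 × 114.20 = 3540 g

3540 g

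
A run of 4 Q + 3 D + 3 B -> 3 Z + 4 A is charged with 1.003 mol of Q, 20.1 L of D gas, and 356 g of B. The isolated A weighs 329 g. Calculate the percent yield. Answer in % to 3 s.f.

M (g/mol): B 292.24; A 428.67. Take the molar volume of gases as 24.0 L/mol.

76.5 %

n(Q) = 1.003 mol
n(D) = 20.10 / 24.0 = 0.8375 mol
n(B) = 356.0 / 292.24 = 1.218 mol
n/ν for Q = 1.003/4 = 0.2508
n/ν for D = 0.8375/3 = 0.2792
n/ν for B = 1.218/3 = 0.4060
Smallest n/ν is Q → limiting reagent.
theoretical n(A) = (4/4) × 1.003 = 1.003 mol → 430.0 g
% yield = 329 / 430.0 × 100 = 76.51 %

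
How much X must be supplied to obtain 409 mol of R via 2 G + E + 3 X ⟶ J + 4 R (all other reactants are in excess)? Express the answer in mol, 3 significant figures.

n(R) = 409.0 mol
n(X) = (3/4) × 409.0 = 306.8 mol

307 mol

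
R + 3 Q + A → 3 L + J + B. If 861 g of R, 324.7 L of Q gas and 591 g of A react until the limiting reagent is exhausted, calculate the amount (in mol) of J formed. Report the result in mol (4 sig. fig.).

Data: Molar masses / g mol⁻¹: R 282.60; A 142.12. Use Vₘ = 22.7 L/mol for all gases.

n(R) = 861.0 / 282.60 = 3.047 mol
n(Q) = 324.7 / 22.7 = 14.30 mol
n(A) = 591.0 / 142.12 = 4.158 mol
n/ν for R = 3.047/1 = 3.047
n/ν for Q = 14.30/3 = 4.767
n/ν for A = 4.158/1 = 4.158
Smallest n/ν is R → limiting reagent.
n(J) = (1/1) × 3.047 = 3.047 mol

3.047 mol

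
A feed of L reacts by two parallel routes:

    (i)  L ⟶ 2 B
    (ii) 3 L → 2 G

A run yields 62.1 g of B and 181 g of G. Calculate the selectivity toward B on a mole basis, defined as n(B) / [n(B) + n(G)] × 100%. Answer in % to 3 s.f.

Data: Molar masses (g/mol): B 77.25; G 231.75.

n(B) = 62.1 / 77.25 = 0.8039 mol
n(G) = 181 / 231.75 = 0.7810 mol
selectivity = 0.8039/(0.8039+0.7810) × 100 = 50.72 %

50.7 %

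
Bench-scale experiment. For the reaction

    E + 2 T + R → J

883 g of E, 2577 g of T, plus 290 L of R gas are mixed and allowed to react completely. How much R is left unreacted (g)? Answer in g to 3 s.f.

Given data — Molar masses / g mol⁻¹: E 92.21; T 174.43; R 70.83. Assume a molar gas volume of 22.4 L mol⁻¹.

n(E) = 883.0 / 92.21 = 9.576 mol
n(T) = 2577 / 174.43 = 14.77 mol
n(R) = 290.0 / 22.4 = 12.95 mol
n/ν for E = 9.576/1 = 9.576
n/ν for T = 14.77/2 = 7.385
n/ν for R = 12.95/1 = 12.95
Smallest n/ν is T → limiting reagent.
R consumed = (1/2) × 14.77 = 7.385 mol
R remaining = 12.95 − 7.385 = 5.565 mol
mass = 5.565 × 70.83 = 394.2 g

394 g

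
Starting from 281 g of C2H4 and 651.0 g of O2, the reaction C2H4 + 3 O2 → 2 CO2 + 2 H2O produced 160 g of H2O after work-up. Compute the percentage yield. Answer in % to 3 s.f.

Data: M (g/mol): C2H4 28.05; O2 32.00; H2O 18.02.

n(C2H4) = 281.0 / 28.05 = 10.02 mol
n(O2) = 651.0 / 32.00 = 20.34 mol
n/ν for C2H4 = 10.02/1 = 10.02
n/ν for O2 = 20.34/3 = 6.780
Smallest n/ν is O2 → limiting reagent.
theoretical n(H2O) = (2/3) × 20.34 = 13.56 mol → 244.4 g
% yield = 160 / 244.4 × 100 = 65.47 %

65.5 %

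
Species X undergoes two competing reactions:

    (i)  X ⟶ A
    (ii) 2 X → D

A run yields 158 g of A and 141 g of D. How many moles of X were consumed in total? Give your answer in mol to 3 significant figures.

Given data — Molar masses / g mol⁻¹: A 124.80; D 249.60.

n(A) = 158 / 124.80 = 1.266 mol
n(D) = 141 / 249.60 = 0.5649 mol
n(X) via (i) = (1/1)×1.266 = 1.266 mol
n(X) via (ii) = (2/1)×0.5649 = 1.130 mol
total n(X) = 1.266 + 1.130 = 2.396 mol

2.40 mol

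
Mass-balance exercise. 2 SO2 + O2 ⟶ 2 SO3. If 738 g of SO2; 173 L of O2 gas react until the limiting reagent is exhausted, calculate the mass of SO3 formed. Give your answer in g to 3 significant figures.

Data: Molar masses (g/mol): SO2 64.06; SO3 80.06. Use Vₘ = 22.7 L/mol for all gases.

922 g

n(SO2) = 738.0 / 64.06 = 11.52 mol
n(O2) = 173.0 / 22.7 = 7.621 mol
n/ν for SO2 = 11.52/2 = 5.760
n/ν for O2 = 7.621/1 = 7.621
Smallest n/ν is SO2 → limiting reagent.
n(SO3) = (2/2) × 11.52 = 11.52 mol
mass = 11.52 × 80.06 = 922.3 g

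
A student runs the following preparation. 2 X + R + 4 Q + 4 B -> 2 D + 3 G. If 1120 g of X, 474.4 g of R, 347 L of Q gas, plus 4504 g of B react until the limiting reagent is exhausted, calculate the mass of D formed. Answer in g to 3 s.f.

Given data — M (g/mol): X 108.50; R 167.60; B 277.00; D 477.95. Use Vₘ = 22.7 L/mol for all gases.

2710 g

n(X) = 1120 / 108.50 = 10.32 mol
n(R) = 474.4 / 167.60 = 2.831 mol
n(Q) = 347.0 / 22.7 = 15.29 mol
n(B) = 4504 / 277.00 = 16.26 mol
n/ν for X = 10.32/2 = 5.160
n/ν for R = 2.831/1 = 2.831
n/ν for Q = 15.29/4 = 3.823
n/ν for B = 16.26/4 = 4.065
Smallest n/ν is R → limiting reagent.
n(D) = (2/1) × 2.831 = 5.662 mol
mass = 5.662 × 477.95 = 2706 g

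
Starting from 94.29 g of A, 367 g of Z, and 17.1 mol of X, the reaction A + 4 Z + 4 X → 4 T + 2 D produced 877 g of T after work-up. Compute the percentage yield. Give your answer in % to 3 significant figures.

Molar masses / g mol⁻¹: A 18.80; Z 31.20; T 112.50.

66.3 %

n(A) = 94.29 / 18.80 = 5.015 mol
n(Z) = 367.0 / 31.20 = 11.76 mol
n(X) = 17.10 mol
n/ν for A = 5.015/1 = 5.015
n/ν for Z = 11.76/4 = 2.940
n/ν for X = 17.10/4 = 4.275
Smallest n/ν is Z → limiting reagent.
theoretical n(T) = (4/4) × 11.76 = 11.76 mol → 1323 g
% yield = 877 / 1323 × 100 = 66.29 %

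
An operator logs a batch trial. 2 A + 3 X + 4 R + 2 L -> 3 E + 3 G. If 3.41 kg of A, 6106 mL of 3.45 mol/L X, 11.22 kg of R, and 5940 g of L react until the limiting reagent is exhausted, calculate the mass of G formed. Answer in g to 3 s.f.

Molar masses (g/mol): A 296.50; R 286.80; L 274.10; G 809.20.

14000 g

n(A) = 3.410×1000 / 296.50 = 11.50 mol
n(X) = 3.45 × 6106/1000 = 21.07 mol
n(R) = 11.22×1000 / 286.80 = 39.12 mol
n(L) = 5940 / 274.10 = 21.67 mol
n/ν → A: 5.750, X: 7.023, R: 9.780, L: 10.84; A is limiting.
n(G) = (3/2) × 11.50 = 17.25 mol
mass = 17.25 × 809.20 = 13960 g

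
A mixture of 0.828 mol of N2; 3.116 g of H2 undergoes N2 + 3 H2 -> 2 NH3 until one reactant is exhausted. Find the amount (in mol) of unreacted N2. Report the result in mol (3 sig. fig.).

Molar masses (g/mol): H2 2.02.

n(N2) = 0.8280 mol
n(H2) = 3.116 / 2.02 = 1.543 mol
n/ν → N2: 0.8280, H2: 0.5143; H2 is limiting.
N2 consumed = (1/3) × 1.543 = 0.5143 mol
N2 remaining = 0.8280 − 0.5143 = 0.3137 mol

0.314 mol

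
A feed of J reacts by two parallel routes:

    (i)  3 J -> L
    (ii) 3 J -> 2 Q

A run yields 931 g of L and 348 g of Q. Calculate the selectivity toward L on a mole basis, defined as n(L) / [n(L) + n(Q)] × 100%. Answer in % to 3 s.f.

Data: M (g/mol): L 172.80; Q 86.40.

57.2 %

n(L) = 931 / 172.80 = 5.388 mol
n(Q) = 348 / 86.40 = 4.028 mol
selectivity = 5.388/(5.388+4.028) × 100 = 57.22 %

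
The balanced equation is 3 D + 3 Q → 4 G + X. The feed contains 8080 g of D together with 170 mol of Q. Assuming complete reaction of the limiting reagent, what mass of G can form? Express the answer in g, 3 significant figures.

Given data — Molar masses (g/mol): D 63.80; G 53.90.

n(D) = 8080 / 63.80 = 126.6 mol
n(Q) = 170.0 mol
n/ν for D = 126.6/3 = 42.20
n/ν for Q = 170.0/3 = 56.67
Smallest n/ν is D → limiting reagent.
n(G) = (4/3) × 126.6 = 168.8 mol
mass = 168.8 × 53.90 = 9098 g

9100 g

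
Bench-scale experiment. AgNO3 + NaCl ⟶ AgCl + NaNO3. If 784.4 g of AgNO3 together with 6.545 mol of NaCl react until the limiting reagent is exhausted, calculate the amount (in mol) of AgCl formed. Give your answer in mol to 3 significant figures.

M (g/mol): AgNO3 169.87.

4.62 mol

n(AgNO3) = 784.4 / 169.87 = 4.618 mol
n(NaCl) = 6.545 mol
n/ν for AgNO3 = 4.618/1 = 4.618
n/ν for NaCl = 6.545/1 = 6.545
Smallest n/ν is AgNO3 → limiting reagent.
n(AgCl) = (1/1) × 4.618 = 4.618 mol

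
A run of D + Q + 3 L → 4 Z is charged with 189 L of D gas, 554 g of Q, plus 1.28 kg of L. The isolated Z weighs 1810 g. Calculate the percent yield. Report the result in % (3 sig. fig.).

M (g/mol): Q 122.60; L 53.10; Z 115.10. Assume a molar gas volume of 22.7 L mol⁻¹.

n(D) = 189.0 / 22.7 = 8.326 mol
n(Q) = 554.0 / 122.60 = 4.519 mol
n(L) = 1.280×1000 / 53.10 = 24.11 mol
n/ν for D = 8.326/1 = 8.326
n/ν for Q = 4.519/1 = 4.519
n/ν for L = 24.11/3 = 8.037
Smallest n/ν is Q → limiting reagent.
theoretical n(Z) = (4/1) × 4.519 = 18.08 mol → 2081 g
% yield = 1810 / 2081 × 100 = 86.98 %

87.0 %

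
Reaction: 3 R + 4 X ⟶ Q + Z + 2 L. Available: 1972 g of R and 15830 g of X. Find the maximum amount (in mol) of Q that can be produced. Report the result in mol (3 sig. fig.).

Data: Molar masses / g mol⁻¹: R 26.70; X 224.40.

17.6 mol

n(R) = 1972 / 26.70 = 73.86 mol
n(X) = 15830 / 224.40 = 70.54 mol
n/ν → R: 24.62, X: 17.64; X is limiting.
n(Q) = (1/4) × 70.54 = 17.64 mol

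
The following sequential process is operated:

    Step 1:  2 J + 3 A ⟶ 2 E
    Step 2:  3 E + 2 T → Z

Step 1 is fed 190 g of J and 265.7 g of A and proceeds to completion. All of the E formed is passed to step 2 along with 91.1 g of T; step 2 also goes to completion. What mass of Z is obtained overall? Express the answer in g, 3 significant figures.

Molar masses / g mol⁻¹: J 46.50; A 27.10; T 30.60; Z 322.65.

439 g

Step 1:
n(J) = 190.0 / 46.50 = 4.086 mol
n(A) = 265.7 / 27.10 = 9.804 mol
n/ν for J = 4.086/2 = 2.043
n/ν for A = 9.804/3 = 3.268
Smallest n/ν is J → limiting reagent.
n(E) produced = (2/2) × 4.086 = 4.086 mol
Step 2:
n(E) available = 4.086 mol
n(T) = 91.10 / 30.60 = 2.977 mol
n/ν for E = 4.086/3 = 1.362
n/ν for T = 2.977/2 = 1.489
Smallest n/ν is E → limiting reagent.
n(Z) = (1/3) × 4.086 = 1.362 mol
mass = 1.362 × 322.65 = 439.4 g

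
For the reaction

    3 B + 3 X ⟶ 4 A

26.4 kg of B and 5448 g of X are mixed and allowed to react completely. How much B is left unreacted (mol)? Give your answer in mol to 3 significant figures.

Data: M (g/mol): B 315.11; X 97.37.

n(B) = 26.40×1000 / 315.11 = 83.78 mol
n(X) = 5448 / 97.37 = 55.95 mol
n/ν → B: 27.93, X: 18.65; X is limiting.
B consumed = (3/3) × 55.95 = 55.95 mol
B remaining = 83.78 − 55.95 = 27.83 mol

27.8 mol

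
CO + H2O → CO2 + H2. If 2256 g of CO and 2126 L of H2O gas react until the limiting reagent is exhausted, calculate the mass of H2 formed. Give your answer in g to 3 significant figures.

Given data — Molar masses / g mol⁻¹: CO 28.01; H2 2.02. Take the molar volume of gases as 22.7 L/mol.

163 g

n(CO) = 2256 / 28.01 = 80.54 mol
n(H2O) = 2126 / 22.7 = 93.66 mol
n/ν for CO = 80.54/1 = 80.54
n/ν for H2O = 93.66/1 = 93.66
Smallest n/ν is CO → limiting reagent.
n(H2) = (1/1) × 80.54 = 80.54 mol
mass = 80.54 × 2.02 = 162.7 g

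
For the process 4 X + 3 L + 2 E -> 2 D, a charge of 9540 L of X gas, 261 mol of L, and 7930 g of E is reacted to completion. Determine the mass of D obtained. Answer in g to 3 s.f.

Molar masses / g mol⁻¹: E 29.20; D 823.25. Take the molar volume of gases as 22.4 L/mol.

n(X) = 9540 / 22.4 = 425.9 mol
n(L) = 261.0 mol
n(E) = 7930 / 29.20 = 271.6 mol
n/ν for X = 425.9/4 = 106.5
n/ν for L = 261.0/3 = 87.00
n/ν for E = 271.6/2 = 135.8
Smallest n/ν is L → limiting reagent.
n(D) = (2/3) × 261.0 = 174.0 mol
mass = 174.0 × 823.25 = 143200 g

143000 g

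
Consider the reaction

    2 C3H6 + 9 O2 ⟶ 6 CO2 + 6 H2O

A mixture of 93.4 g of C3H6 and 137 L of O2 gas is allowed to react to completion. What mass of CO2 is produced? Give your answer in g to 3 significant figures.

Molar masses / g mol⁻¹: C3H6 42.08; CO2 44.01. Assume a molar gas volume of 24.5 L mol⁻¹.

n(C3H6) = 93.40 / 42.08 = 2.220 mol
n(O2) = 137.0 / 24.5 = 5.592 mol
n/ν for C3H6 = 2.220/2 = 1.110
n/ν for O2 = 5.592/9 = 0.6213
Smallest n/ν is O2 → limiting reagent.
n(CO2) = (6/9) × 5.592 = 3.728 mol
mass = 3.728 × 44.01 = 164.1 g

164 g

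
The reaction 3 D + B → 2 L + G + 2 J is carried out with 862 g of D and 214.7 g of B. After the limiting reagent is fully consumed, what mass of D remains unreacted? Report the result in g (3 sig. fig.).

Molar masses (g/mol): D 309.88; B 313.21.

n(D) = 862.0 / 309.88 = 2.782 mol
n(B) = 214.7 / 313.21 = 0.6855 mol
n/ν for D = 2.782/3 = 0.9273
n/ν for B = 0.6855/1 = 0.6855
Smallest n/ν is B → limiting reagent.
D consumed = (3/1) × 0.6855 = 2.057 mol
D remaining = 2.782 − 2.057 = 0.7250 mol
mass = 0.7250 × 309.88 = 224.7 g

225 g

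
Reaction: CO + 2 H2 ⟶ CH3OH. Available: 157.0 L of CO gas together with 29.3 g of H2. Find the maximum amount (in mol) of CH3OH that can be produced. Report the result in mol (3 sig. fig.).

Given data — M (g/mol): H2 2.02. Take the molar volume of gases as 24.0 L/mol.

6.54 mol

n(CO) = 157.0 / 24.0 = 6.542 mol
n(H2) = 29.30 / 2.02 = 14.50 mol
n/ν → CO: 6.542, H2: 7.250; CO is limiting.
n(CH3OH) = (1/1) × 6.542 = 6.542 mol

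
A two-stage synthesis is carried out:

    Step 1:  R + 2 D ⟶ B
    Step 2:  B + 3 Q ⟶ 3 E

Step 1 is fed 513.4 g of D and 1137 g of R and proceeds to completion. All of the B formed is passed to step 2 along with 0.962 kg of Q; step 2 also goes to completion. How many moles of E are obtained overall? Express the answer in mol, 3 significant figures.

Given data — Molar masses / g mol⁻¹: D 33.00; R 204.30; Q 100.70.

Step 1:
n(D) = 513.4 / 33.00 = 15.56 mol
n(R) = 1137 / 204.30 = 5.565 mol
n/ν → D: 7.780, R: 5.565; R is limiting.
n(B) produced = (1/1) × 5.565 = 5.565 mol
Step 2:
n(B) available = 5.565 mol
n(Q) = 0.9620×1000 / 100.70 = 9.553 mol
n/ν → B: 5.565, Q: 3.184; Q is limiting.
n(E) = (3/3) × 9.553 = 9.553 mol

9.55 mol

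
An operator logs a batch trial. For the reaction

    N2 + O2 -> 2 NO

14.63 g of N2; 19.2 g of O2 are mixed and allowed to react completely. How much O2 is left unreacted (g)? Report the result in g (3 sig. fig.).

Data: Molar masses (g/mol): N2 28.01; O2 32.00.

2.49 g

n(N2) = 14.63 / 28.01 = 0.5223 mol
n(O2) = 19.20 / 32.00 = 0.6000 mol
n/ν for N2 = 0.5223/1 = 0.5223
n/ν for O2 = 0.6000/1 = 0.6000
Smallest n/ν is N2 → limiting reagent.
O2 consumed = (1/1) × 0.5223 = 0.5223 mol
O2 remaining = 0.6000 − 0.5223 = 0.07770 mol
mass = 0.07770 × 32.00 = 2.486 g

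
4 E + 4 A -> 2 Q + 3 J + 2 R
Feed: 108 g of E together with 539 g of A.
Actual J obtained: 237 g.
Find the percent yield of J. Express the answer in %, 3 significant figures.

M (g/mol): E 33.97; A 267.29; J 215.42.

72.7 %

n(E) = 108.0 / 33.97 = 3.179 mol
n(A) = 539.0 / 267.29 = 2.017 mol
n/ν for E = 3.179/4 = 0.7948
n/ν for A = 2.017/4 = 0.5043
Smallest n/ν is A → limiting reagent.
theoretical n(J) = (3/4) × 2.017 = 1.513 mol → 325.9 g
% yield = 237 / 325.9 × 100 = 72.72 %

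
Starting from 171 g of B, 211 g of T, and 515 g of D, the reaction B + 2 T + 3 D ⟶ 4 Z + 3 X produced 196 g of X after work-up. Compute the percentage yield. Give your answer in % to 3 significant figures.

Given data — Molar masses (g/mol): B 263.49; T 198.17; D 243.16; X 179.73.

68.3 %

n(B) = 171.0 / 263.49 = 0.6490 mol
n(T) = 211.0 / 198.17 = 1.065 mol
n(D) = 515.0 / 243.16 = 2.118 mol
n/ν → B: 0.6490, T: 0.5325, D: 0.7060; T is limiting.
theoretical n(X) = (3/2) × 1.065 = 1.598 mol → 287.2 g
% yield = 196 / 287.2 × 100 = 68.25 %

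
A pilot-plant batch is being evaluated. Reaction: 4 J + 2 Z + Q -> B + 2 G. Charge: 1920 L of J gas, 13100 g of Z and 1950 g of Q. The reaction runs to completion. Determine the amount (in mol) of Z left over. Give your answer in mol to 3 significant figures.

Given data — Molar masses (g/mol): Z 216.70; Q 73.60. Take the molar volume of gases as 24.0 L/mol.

20.5 mol

n(J) = 1920 / 24.0 = 80.00 mol
n(Z) = 13100 / 216.70 = 60.45 mol
n(Q) = 1950 / 73.60 = 26.49 mol
n/ν for J = 80.00/4 = 20.00
n/ν for Z = 60.45/2 = 30.23
n/ν for Q = 26.49/1 = 26.49
Smallest n/ν is J → limiting reagent.
Z consumed = (2/4) × 80.00 = 40.00 mol
Z remaining = 60.45 − 40.00 = 20.45 mol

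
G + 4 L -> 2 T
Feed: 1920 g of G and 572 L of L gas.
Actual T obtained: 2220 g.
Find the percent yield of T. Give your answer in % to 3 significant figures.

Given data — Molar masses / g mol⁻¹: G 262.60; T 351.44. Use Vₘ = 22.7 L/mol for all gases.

50.1 %

n(G) = 1920 / 262.60 = 7.312 mol
n(L) = 572.0 / 22.7 = 25.20 mol
n/ν for G = 7.312/1 = 7.312
n/ν for L = 25.20/4 = 6.300
Smallest n/ν is L → limiting reagent.
theoretical n(T) = (2/4) × 25.20 = 12.60 mol → 4428 g
% yield = 2220 / 4428 × 100 = 50.14 %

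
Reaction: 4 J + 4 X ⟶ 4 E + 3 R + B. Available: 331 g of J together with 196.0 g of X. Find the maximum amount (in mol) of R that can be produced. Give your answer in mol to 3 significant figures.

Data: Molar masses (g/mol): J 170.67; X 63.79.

n(J) = 331.0 / 170.67 = 1.939 mol
n(X) = 196.0 / 63.79 = 3.073 mol
n/ν for J = 1.939/4 = 0.4848
n/ν for X = 3.073/4 = 0.7683
Smallest n/ν is J → limiting reagent.
n(R) = (3/4) × 1.939 = 1.454 mol

1.45 mol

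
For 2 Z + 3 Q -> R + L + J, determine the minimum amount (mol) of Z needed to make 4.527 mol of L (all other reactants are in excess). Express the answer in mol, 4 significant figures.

n(L) = 4.527 mol
n(Z) = (2/1) × 4.527 = 9.054 mol

9.054 mol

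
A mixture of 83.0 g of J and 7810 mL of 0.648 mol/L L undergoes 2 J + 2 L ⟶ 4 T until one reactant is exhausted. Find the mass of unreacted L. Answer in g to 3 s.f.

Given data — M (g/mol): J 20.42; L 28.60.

n(J) = 83.00 / 20.42 = 4.065 mol
n(L) = 0.648 × 7810/1000 = 5.061 mol
n/ν for J = 4.065/2 = 2.033
n/ν for L = 5.061/2 = 2.531
Smallest n/ν is J → limiting reagent.
L consumed = (2/2) × 4.065 = 4.065 mol
L remaining = 5.061 − 4.065 = 0.9960 mol
mass = 0.9960 × 28.60 = 28.49 g

28.5 g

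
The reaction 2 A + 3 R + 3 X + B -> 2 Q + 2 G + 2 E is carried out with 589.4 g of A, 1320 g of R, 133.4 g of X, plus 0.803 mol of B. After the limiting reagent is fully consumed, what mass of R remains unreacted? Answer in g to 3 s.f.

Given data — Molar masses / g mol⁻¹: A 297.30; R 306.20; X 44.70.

n(A) = 589.4 / 297.30 = 1.983 mol
n(R) = 1320 / 306.20 = 4.311 mol
n(X) = 133.4 / 44.70 = 2.984 mol
n(B) = 0.8030 mol
n/ν → A: 0.9915, R: 1.437, X: 0.9947, B: 0.8030; B is limiting.
R consumed = (3/1) × 0.8030 = 2.409 mol
R remaining = 4.311 − 2.409 = 1.902 mol
mass = 1.902 × 306.20 = 582.4 g

582 g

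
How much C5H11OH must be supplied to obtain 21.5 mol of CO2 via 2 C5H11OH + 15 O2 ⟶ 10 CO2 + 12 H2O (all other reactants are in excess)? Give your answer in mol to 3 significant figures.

n(CO2) = 21.50 mol
n(C5H11OH) = (2/10) × 21.50 = 4.300 mol

4.30 mol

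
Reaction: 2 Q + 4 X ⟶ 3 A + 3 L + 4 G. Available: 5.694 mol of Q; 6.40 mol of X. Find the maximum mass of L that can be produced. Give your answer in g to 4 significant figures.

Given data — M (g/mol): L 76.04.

n(Q) = 5.694 mol
n(X) = 6.400 mol
n/ν for Q = 5.694/2 = 2.847
n/ν for X = 6.400/4 = 1.600
Smallest n/ν is X → limiting reagent.
n(L) = (3/4) × 6.400 = 4.800 mol
mass = 4.800 × 76.04 = 365.0 g

365.0 g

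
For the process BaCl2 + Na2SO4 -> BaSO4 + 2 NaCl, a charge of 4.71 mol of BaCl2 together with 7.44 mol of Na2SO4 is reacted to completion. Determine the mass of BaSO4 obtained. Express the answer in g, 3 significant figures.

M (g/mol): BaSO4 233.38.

n(BaCl2) = 4.710 mol
n(Na2SO4) = 7.440 mol
n/ν → BaCl2: 4.710, Na2SO4: 7.440; BaCl2 is limiting.
n(BaSO4) = (1/1) × 4.710 = 4.710 mol
mass = 4.710 × 233.38 = 1099 g

1100 g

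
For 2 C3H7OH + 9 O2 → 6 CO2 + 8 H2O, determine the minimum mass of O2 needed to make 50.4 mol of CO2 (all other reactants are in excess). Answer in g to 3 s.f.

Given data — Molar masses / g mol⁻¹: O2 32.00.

n(CO2) = 50.40 mol
n(O2) = (9/6) × 50.40 = 75.60 mol
mass = 75.60 × 32.00 = 2419 g

2420 g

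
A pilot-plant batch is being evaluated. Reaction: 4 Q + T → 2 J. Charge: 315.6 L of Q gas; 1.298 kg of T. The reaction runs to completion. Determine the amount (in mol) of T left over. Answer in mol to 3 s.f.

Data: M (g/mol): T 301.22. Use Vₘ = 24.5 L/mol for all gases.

1.09 mol

n(Q) = 315.6 / 24.5 = 12.88 mol
n(T) = 1.298×1000 / 301.22 = 4.309 mol
n/ν for Q = 12.88/4 = 3.220
n/ν for T = 4.309/1 = 4.309
Smallest n/ν is Q → limiting reagent.
T consumed = (1/4) × 12.88 = 3.220 mol
T remaining = 4.309 − 3.220 = 1.089 mol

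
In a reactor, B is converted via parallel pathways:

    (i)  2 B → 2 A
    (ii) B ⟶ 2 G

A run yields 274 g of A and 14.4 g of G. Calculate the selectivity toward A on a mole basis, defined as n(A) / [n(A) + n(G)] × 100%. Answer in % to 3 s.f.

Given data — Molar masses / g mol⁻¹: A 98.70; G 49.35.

n(A) = 274 / 98.70 = 2.776 mol
n(G) = 14.4 / 49.35 = 0.2918 mol
selectivity = 2.776/(2.776+0.2918) × 100 = 90.49 %

90.5 %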